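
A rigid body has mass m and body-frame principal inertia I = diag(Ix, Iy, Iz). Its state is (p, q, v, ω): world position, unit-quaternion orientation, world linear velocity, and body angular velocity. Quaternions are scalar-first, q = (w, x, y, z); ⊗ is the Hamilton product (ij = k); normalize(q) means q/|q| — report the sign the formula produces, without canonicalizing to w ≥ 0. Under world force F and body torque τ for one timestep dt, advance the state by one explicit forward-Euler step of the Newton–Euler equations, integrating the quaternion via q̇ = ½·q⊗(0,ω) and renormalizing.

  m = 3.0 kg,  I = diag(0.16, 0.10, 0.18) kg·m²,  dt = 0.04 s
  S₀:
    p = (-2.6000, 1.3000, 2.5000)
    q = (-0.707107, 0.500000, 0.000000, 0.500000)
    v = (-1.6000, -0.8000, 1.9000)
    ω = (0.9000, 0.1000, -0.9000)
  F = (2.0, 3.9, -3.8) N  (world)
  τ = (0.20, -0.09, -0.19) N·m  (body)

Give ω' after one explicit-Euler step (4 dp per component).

ω×(Iω) gyroscopic = (-0.0072, 0.0162, -0.0054)
α = I⁻¹(τ − ω×Iω) = (1.2950, -1.0620, -1.0256)
ω' = ω + α·dt = (0.9518, 0.0575, -0.9410)

ω' = (0.9518, 0.0575, -0.9410)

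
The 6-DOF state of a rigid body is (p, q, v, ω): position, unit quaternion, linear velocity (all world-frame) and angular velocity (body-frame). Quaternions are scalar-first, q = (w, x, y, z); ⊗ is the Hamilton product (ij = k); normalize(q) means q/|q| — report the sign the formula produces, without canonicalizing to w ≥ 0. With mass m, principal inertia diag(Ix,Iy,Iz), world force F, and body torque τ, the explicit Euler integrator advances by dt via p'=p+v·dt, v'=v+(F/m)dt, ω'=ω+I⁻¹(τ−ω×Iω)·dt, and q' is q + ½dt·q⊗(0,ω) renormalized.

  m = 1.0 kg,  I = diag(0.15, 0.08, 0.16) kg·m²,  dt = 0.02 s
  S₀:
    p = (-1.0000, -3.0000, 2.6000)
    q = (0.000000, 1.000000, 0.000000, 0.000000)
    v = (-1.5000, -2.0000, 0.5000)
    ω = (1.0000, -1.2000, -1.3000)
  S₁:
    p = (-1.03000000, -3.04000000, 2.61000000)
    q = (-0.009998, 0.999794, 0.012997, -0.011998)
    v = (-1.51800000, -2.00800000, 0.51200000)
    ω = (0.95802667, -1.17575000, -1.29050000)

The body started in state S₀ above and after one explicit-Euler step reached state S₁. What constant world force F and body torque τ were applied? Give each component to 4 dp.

F = (-0.9000, -0.4000, 0.6000)
τ = (-0.1900, 0.1100, 0.1600)

Δω = ω₁−ω₀ = (-0.04197333, 0.02425000, 0.00950000)
ω₀×(Iω₀) = (0.1248, 0.0130, 0.0840)
I·α + gyro = (-0.1900, 0.1100, 0.1600)
Δv = v₁−v₀ = (-0.01800000, -0.00800000, 0.01200000)
m·(v₁−v₀)/dt = (-0.9000, -0.4000, 0.6000)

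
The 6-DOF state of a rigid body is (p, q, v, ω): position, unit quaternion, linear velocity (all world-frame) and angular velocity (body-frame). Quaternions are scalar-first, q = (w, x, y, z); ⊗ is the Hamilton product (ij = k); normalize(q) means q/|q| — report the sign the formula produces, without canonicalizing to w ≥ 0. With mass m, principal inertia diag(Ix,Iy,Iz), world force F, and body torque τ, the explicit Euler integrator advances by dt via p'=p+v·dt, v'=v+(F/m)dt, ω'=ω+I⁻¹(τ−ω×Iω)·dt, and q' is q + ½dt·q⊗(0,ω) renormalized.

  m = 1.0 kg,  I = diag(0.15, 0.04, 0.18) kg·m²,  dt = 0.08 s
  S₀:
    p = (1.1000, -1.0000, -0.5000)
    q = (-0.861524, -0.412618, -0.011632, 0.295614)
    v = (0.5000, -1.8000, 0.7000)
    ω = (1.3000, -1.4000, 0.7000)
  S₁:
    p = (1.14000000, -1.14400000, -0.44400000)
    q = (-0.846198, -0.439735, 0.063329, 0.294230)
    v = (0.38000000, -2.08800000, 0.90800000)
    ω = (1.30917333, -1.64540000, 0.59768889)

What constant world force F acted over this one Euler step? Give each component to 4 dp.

F = (-1.5000, -3.6000, 2.6000)

velocity change Δv = (-0.12000000, -0.28800000, 0.20800000)
applied force F = (-1.5000, -3.6000, 2.6000)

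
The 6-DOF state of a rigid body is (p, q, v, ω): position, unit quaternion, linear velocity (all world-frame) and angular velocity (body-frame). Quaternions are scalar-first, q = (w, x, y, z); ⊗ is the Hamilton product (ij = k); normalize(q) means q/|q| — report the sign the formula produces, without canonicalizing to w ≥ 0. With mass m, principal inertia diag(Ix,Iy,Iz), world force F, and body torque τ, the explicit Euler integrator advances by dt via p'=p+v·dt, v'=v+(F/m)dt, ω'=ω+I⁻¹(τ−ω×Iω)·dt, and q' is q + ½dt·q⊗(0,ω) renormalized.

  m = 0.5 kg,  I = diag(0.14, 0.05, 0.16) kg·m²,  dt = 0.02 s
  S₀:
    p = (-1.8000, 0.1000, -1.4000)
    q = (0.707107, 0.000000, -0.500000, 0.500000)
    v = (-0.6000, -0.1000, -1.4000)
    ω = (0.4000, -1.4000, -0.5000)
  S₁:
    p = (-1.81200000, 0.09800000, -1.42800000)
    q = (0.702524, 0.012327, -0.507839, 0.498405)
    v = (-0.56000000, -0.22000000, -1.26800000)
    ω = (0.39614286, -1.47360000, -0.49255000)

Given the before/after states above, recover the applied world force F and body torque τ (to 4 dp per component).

F = (1.0000, -3.0000, 3.3000)
τ = (0.0500, -0.1800, 0.1100)

ω₁ − ω₀ = (-0.00385714, -0.07360000, 0.00745000)
applied torque τ = (0.0500, -0.1800, 0.1100)
v₁ − v₀ = (0.04000000, -0.12000000, 0.13200000)
F = m·Δv/dt = (1.0000, -3.0000, 3.3000)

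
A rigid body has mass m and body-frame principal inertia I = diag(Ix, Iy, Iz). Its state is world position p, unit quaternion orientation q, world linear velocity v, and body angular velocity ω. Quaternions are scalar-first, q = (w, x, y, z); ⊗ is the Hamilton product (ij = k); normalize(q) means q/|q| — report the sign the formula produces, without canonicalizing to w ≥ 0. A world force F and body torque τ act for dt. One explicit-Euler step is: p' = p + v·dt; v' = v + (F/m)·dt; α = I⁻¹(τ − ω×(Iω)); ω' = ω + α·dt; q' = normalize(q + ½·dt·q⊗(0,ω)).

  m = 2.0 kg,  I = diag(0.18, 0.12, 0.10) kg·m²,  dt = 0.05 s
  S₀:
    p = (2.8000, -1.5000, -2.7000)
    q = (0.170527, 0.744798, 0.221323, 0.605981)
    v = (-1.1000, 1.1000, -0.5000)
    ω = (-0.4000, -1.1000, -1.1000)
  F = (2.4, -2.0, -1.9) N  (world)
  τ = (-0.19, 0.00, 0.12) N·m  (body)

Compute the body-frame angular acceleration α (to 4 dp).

α = (-0.9211, -0.2933, 1.4640)

gyro term ω×Iω = (-0.0242, 0.0352, -0.0264)
α = I⁻¹(τ − ω×Iω) = (-0.9211, -0.2933, 1.4640)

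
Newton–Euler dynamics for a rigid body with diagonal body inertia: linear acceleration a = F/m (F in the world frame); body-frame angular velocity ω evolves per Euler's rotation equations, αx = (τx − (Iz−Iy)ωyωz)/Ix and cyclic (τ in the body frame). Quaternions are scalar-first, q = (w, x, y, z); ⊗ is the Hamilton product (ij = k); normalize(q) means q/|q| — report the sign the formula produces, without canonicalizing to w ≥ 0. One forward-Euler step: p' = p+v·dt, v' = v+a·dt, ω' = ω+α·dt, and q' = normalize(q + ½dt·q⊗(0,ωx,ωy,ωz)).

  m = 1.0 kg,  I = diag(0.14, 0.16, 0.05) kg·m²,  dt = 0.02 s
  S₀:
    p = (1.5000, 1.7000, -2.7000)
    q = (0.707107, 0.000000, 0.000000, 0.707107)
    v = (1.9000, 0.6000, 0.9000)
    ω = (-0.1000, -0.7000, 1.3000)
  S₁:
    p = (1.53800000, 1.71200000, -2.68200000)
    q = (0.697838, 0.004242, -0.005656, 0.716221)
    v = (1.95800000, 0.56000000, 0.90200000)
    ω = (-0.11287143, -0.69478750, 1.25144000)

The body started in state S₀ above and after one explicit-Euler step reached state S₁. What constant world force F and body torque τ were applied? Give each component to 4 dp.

Δω = ω₁−ω₀ = (-0.01287143, 0.00521250, -0.04856000)
I·α + gyro = (0.0100, 0.0300, -0.1200)
velocity change Δv = (0.05800000, -0.04000000, 0.00200000)
applied force F = (2.9000, -2.0000, 0.1000)

F = (2.9000, -2.0000, 0.1000)
τ = (0.0100, 0.0300, -0.1200)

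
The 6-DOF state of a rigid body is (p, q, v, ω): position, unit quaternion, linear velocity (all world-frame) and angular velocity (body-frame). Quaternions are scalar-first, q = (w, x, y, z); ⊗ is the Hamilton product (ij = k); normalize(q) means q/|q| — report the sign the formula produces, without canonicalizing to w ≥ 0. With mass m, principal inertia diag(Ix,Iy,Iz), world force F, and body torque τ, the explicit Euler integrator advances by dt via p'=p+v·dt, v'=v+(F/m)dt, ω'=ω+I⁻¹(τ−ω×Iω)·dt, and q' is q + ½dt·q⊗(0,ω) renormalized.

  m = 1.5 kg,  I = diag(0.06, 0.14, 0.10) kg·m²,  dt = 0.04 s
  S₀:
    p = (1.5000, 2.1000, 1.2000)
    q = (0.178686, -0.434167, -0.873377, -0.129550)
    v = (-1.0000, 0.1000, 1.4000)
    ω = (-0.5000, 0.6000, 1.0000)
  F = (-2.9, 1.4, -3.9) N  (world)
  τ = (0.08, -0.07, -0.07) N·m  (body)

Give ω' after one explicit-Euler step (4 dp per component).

ω' = (-0.4307, 0.5743, 0.9816)

gyro term ω×Iω = (-0.0240, 0.0200, -0.0240)
(τ − ω×Iω)/I = (1.7333, -0.6429, -0.4600)
new body rate ω' = (-0.4307, 0.5743, 0.9816)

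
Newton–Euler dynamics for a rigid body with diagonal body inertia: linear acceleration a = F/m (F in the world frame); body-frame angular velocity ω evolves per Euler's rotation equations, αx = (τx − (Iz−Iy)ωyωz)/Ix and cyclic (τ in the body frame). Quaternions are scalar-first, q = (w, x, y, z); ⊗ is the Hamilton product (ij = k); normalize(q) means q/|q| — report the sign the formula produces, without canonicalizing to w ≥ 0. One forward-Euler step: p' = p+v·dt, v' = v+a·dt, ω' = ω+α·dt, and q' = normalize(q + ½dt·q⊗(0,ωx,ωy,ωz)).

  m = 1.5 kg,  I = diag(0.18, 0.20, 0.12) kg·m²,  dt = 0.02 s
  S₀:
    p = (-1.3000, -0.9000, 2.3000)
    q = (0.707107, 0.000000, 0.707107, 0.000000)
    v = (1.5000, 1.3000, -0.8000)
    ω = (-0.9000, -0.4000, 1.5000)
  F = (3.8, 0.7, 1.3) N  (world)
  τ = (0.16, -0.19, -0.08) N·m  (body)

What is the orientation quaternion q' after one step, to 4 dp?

2q̇ = q⊗(0,ω) = (0.2828428, 0.4242642, -0.2828428, 1.6970568)
q' = normalize(q + ½dt·q⊗(0,ω)) = (0.7098, 0.0042, 0.7042, 0.0170)

q' = (0.7098, 0.0042, 0.7042, 0.0170)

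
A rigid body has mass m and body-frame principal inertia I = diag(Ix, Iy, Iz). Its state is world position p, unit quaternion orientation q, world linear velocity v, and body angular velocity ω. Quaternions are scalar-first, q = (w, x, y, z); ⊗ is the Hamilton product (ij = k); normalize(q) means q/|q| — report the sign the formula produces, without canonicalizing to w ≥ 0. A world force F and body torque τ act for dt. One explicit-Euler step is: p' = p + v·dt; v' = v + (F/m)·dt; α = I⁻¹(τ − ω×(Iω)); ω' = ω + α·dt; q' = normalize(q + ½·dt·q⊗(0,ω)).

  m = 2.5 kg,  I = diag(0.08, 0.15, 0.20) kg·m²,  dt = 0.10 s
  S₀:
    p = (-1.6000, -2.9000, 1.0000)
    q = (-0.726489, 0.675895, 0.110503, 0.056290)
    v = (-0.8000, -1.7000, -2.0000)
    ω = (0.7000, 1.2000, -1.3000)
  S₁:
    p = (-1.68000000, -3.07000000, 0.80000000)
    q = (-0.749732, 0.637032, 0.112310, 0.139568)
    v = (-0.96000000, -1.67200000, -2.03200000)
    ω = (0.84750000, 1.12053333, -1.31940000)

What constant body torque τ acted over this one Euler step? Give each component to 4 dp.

τ = (0.0400, -0.0100, 0.0200)

rate change Δω = (0.14750000, -0.07946667, -0.01940000)
gyro term ω₀×Iω₀ = (-0.0780, 0.1092, 0.0588)
applied torque τ = (0.0400, -0.0100, 0.0200)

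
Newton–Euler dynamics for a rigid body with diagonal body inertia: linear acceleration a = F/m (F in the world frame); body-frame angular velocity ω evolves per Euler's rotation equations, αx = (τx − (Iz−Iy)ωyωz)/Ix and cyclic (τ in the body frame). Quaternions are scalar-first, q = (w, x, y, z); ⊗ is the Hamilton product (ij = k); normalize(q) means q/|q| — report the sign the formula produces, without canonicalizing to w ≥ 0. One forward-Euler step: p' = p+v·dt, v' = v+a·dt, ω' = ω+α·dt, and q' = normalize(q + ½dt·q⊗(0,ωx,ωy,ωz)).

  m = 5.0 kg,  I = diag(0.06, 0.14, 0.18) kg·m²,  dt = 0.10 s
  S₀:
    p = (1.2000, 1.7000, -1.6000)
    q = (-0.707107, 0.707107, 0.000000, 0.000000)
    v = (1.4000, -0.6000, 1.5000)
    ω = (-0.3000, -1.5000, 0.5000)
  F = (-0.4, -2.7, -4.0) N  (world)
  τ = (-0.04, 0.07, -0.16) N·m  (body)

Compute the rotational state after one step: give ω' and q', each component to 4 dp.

α = I⁻¹(τ − ω×Iω) = (-0.1667, 0.3714, -1.0889)
ω + α·dt = (-0.3167, -1.4629, 0.3911)
q⊗(0,ω) = (0.2121321, 0.2121321, 0.7071070, -1.4142140)
q + ½dt·q⊗(0,ω), renormalized = (-0.6943, 0.7154, 0.0352, -0.0705)

ω' = (-0.3167, -1.4629, 0.3911)
q' = (-0.6943, 0.7154, 0.0352, -0.0705)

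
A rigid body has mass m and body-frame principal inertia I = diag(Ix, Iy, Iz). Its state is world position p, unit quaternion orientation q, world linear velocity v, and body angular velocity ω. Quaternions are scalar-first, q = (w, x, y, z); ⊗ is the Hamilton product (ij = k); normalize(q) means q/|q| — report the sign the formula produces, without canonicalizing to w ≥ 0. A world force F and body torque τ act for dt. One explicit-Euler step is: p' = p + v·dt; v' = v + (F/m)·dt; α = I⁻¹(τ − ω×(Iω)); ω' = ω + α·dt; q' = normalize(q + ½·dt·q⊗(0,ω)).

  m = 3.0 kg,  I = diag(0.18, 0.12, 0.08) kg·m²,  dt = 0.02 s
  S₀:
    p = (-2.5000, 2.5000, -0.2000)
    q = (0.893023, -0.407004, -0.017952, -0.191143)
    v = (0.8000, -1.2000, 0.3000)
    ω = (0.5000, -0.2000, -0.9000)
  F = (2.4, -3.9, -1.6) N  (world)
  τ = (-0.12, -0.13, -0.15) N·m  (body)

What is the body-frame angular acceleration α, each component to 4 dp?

precession coupling ω×(Iω) = (-0.0072, -0.0450, 0.0060)
(τ − ω×Iω)/I = (-0.6267, -0.7083, -1.9500)

α = (-0.6267, -0.7083, -1.9500)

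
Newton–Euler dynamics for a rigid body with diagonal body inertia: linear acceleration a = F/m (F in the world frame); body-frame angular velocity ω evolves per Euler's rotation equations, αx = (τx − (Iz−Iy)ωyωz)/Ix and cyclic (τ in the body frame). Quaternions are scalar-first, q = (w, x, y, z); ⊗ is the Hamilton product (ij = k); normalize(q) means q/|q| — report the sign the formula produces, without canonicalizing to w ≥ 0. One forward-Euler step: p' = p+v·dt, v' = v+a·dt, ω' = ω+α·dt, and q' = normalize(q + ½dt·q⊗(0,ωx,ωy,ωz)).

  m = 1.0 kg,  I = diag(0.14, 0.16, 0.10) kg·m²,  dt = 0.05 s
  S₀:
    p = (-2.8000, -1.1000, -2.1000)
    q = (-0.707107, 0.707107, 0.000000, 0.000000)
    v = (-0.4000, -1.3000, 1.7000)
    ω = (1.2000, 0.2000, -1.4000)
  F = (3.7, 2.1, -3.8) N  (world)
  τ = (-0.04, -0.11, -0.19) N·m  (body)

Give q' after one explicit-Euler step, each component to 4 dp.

2q̇ = q⊗(0,ω) = (-0.8485284, -0.8485284, 0.8485284, 1.1313712)
updated quaternion q' = (-0.7275, 0.6852, 0.0212, 0.0283)

q' = (-0.7275, 0.6852, 0.0212, 0.0283)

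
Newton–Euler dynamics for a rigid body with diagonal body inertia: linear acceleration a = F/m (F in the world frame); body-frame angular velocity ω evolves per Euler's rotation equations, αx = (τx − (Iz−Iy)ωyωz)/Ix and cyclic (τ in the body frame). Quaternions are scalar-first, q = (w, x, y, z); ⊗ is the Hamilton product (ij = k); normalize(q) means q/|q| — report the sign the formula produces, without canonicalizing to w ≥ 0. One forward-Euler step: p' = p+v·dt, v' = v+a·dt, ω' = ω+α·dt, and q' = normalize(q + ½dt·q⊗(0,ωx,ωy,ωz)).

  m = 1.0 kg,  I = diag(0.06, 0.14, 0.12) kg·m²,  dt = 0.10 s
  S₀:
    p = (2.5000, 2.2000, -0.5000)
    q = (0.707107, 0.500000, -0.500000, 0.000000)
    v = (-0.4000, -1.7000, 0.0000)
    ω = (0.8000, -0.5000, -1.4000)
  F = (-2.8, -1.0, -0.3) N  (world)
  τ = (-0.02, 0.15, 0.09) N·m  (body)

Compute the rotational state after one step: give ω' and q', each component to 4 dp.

ω' = (0.7900, -0.4409, -1.2983)
q' = (0.6722, 0.5613, -0.4810, -0.0418)

(τ − ω×Iω)/I = (-0.1000, 0.5914, 1.0167)
ω' = ω + α·dt = (0.7900, -0.4409, -1.2983)
Hamilton product q⊗(0,ω) = (-0.6500000, 1.2656856, 0.3464465, -0.8399498)
q' = normalize(q + ½dt·q⊗(0,ω)) = (0.6722, 0.5613, -0.4810, -0.0418)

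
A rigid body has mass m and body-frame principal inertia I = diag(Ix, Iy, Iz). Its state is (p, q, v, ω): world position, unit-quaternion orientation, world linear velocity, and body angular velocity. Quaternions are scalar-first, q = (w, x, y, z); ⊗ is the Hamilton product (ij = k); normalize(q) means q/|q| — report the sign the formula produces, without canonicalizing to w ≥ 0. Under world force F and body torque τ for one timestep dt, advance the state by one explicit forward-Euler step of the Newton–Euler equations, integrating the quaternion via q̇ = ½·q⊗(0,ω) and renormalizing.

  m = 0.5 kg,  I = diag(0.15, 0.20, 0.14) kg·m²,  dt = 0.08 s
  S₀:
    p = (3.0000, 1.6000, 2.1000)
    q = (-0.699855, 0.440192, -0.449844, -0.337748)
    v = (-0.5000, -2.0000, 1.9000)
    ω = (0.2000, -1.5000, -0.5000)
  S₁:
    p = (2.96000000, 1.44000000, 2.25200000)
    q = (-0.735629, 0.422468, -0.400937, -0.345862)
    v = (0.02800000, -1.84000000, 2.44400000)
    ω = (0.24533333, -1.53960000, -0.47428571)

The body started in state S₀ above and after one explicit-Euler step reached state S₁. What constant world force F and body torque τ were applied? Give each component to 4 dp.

F = (3.3000, 1.0000, 3.4000)
τ = (0.0400, -0.1000, 0.0300)

velocity change Δv = (0.52800000, 0.16000000, 0.54400000)
m·(v₁−v₀)/dt = (3.3000, 1.0000, 3.4000)
ω₁ − ω₀ = (0.04533333, -0.03960000, 0.02571429)
applied torque τ = (0.0400, -0.1000, 0.0300)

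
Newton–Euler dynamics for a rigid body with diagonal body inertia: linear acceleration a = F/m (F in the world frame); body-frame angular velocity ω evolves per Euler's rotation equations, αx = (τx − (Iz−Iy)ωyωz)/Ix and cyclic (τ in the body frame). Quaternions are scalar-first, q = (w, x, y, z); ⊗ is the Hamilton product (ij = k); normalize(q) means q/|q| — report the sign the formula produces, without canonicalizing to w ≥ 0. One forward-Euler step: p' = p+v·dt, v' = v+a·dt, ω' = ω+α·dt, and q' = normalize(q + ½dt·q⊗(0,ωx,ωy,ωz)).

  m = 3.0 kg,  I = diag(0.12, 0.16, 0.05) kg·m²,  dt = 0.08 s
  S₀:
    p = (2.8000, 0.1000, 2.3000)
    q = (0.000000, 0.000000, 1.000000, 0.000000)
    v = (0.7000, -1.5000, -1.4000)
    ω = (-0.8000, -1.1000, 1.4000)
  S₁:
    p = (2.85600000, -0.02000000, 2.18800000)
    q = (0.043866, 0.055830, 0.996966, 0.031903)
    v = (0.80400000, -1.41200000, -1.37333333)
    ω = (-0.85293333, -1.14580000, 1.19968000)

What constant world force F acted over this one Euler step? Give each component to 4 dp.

v₁ − v₀ = (0.10400000, 0.08800000, 0.02666667)
applied force F = (3.9000, 3.3000, 1.0000)

F = (3.9000, 3.3000, 1.0000)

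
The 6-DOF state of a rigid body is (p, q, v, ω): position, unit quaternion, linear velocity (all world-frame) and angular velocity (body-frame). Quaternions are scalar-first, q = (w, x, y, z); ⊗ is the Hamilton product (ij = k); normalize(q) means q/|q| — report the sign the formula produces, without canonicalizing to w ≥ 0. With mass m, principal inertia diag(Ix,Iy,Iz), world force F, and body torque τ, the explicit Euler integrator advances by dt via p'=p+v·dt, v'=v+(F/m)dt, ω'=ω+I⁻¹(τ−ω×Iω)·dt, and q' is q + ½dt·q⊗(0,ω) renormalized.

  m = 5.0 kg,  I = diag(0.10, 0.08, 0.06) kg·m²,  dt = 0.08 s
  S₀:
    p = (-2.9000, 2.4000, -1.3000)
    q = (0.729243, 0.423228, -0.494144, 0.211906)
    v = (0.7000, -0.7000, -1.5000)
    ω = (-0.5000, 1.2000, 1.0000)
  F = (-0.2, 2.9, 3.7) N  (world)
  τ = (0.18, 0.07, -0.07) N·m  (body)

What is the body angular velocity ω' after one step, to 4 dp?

ω×(Iω) gyroscopic = (-0.0240, -0.0200, 0.0120)
angular accel α = (2.0400, 1.1250, -1.3667)
new body rate ω' = (-0.3368, 1.2900, 0.8907)

ω' = (-0.3368, 1.2900, 0.8907)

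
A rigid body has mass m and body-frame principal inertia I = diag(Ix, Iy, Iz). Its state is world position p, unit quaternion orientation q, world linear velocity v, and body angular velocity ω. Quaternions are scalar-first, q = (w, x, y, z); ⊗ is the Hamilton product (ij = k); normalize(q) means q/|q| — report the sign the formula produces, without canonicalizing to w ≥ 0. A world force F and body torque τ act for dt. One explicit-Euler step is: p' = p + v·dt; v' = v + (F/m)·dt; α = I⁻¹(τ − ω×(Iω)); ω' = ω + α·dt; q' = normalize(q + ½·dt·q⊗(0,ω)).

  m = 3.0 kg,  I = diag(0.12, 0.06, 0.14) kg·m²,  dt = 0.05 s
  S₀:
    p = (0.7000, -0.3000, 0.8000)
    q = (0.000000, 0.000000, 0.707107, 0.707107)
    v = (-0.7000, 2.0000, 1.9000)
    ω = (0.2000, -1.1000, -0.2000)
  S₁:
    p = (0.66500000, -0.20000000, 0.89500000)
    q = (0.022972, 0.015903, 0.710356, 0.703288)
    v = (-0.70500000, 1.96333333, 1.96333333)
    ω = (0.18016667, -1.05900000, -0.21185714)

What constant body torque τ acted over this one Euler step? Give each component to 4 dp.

Δω = ω₁−ω₀ = (-0.01983333, 0.04100000, -0.01185714)
ω₀×(Iω₀) = (0.0176, 0.0008, 0.0132)
applied torque τ = (-0.0300, 0.0500, -0.0200)

τ = (-0.0300, 0.0500, -0.0200)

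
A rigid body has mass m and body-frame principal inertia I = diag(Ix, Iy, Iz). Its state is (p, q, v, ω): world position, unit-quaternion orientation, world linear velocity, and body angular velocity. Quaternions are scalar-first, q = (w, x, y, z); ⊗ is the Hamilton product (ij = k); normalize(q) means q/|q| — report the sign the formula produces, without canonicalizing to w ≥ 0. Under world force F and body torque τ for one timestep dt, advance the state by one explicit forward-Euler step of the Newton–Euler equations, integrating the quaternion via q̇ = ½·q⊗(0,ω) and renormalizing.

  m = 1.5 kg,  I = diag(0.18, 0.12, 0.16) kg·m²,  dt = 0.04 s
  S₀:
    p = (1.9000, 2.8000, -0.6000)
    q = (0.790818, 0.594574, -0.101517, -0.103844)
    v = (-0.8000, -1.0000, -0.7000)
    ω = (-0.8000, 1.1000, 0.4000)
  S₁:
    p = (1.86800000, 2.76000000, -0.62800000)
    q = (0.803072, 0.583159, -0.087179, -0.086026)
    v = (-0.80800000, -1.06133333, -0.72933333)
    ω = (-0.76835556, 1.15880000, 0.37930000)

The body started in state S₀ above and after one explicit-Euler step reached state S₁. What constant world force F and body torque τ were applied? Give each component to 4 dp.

v₁ − v₀ = (-0.00800000, -0.06133333, -0.02933333)
m·(v₁−v₀)/dt = (-0.3000, -2.3000, -1.1000)
rate change Δω = (0.03164444, 0.05880000, -0.02070000)
applied torque τ = (0.1600, 0.1700, -0.0300)

F = (-0.3000, -2.3000, -1.1000)
τ = (0.1600, 0.1700, -0.0300)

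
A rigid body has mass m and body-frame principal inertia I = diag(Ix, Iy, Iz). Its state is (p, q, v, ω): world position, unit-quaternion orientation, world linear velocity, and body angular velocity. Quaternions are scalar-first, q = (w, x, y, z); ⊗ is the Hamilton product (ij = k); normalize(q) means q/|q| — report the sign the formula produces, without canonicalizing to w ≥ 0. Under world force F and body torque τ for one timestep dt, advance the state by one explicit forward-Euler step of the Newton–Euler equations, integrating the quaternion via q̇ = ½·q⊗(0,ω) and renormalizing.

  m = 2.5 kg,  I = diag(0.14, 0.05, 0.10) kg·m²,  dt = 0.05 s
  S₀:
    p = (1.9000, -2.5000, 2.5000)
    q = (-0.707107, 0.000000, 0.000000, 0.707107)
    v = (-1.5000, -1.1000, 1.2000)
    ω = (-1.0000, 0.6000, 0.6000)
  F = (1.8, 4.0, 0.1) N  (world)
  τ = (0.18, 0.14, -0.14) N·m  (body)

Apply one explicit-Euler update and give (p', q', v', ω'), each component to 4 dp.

ω×(Iω) gyroscopic = (0.0180, -0.0240, 0.0540)
angular accel α = (1.1571, 3.2800, -1.9400)
ω' = ω + α·dt = (-0.9421, 0.7640, 0.5030)
q⊗(0,ω) = (-0.4242642, 0.2828428, -1.1313712, -0.4242642)
q + ½dt·q⊗(0,ω), renormalized = (-0.7173, 0.0071, -0.0283, 0.6961)
a = (0.7200, 1.6000, 0.0400)
new position p' = (1.8250, -2.5550, 2.5600)
v + (F/m)dt = (-1.4640, -1.0200, 1.2020)

p' = (1.8250, -2.5550, 2.5600)
q' = (-0.7173, 0.0071, -0.0283, 0.6961)
v' = (-1.4640, -1.0200, 1.2020)
ω' = (-0.9421, 0.7640, 0.5030)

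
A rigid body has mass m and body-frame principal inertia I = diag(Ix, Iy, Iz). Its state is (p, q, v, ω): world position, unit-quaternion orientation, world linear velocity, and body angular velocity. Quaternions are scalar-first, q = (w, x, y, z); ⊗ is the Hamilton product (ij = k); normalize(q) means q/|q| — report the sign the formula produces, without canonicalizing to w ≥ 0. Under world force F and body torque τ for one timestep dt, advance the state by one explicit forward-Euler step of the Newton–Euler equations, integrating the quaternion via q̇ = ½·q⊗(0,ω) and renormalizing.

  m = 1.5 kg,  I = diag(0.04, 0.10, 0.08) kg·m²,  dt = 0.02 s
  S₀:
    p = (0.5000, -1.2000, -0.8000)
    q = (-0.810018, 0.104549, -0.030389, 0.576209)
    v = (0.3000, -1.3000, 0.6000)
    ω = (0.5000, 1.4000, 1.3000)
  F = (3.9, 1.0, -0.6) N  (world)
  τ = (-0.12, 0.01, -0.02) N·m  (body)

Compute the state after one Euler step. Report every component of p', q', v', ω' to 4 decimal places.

precession coupling ω×(Iω) = (-0.0364, -0.0260, 0.0420)
α = I⁻¹(τ − ω×Iω) = (-2.0900, 0.3600, -0.7750)
ω' = ω + α·dt = (0.4582, 1.4072, 1.2845)
2q̇ = q⊗(0,ω) = (-0.7588016, -1.2512073, -0.9818344, -0.8914603)
updated quaternion q' = (-0.8174, 0.0920, -0.0402, 0.5672)
linear accel F/m = (2.6000, 0.6667, -0.4000)
p' = p + v·dt = (0.5060, -1.2260, -0.7880)
v' = v + a·dt = (0.3520, -1.2867, 0.5920)

p' = (0.5060, -1.2260, -0.7880)
q' = (-0.8174, 0.0920, -0.0402, 0.5672)
v' = (0.3520, -1.2867, 0.5920)
ω' = (0.4582, 1.4072, 1.2845)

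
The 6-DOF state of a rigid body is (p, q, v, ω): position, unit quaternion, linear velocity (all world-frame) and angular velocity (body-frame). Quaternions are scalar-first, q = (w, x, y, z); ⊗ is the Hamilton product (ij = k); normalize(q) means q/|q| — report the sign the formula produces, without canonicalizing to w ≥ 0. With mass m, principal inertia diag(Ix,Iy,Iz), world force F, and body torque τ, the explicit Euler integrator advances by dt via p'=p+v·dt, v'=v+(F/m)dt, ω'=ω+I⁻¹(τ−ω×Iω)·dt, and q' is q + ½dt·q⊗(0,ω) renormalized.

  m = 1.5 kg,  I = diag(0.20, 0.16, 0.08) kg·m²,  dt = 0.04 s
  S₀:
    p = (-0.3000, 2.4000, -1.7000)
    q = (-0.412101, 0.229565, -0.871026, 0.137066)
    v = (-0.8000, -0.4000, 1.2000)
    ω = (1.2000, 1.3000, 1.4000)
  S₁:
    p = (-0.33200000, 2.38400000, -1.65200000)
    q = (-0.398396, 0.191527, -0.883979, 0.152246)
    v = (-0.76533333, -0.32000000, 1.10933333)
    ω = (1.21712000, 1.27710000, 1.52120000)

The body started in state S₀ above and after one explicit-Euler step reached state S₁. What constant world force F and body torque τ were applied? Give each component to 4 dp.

F = (1.3000, 3.0000, -3.4000)
τ = (-0.0600, 0.1100, 0.1800)

rate change Δω = (0.01712000, -0.02290000, 0.12120000)
precession coupling = (-0.1456, 0.2016, -0.0624)
applied torque τ = (-0.0600, 0.1100, 0.1800)
v₁ − v₀ = (0.03466667, 0.08000000, -0.09066667)
F = m·Δv/dt = (1.3000, 3.0000, -3.4000)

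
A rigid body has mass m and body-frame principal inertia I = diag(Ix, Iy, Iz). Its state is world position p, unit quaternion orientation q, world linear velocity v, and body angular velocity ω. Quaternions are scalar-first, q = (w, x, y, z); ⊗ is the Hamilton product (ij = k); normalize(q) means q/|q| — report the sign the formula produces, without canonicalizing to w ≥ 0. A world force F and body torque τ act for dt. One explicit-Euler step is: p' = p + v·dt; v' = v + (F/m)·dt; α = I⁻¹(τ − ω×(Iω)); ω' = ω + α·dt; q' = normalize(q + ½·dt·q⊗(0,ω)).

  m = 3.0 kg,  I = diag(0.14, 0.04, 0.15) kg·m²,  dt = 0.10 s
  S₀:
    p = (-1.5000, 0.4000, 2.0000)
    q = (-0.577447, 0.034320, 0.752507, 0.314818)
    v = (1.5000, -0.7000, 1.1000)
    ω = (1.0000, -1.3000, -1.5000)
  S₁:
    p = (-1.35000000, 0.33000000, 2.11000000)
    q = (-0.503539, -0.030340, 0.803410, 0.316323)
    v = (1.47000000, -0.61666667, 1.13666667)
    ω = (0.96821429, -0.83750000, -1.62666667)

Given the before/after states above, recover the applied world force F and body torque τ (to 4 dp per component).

F = (-0.9000, 2.5000, 1.1000)
τ = (0.1700, 0.2000, -0.0600)

velocity change Δv = (-0.03000000, 0.08333333, 0.03666667)
applied force F = (-0.9000, 2.5000, 1.1000)
Δω = ω₁−ω₀ = (-0.03178571, 0.46250000, -0.12666667)
precession coupling = (0.2145, 0.0150, 0.1300)
applied torque τ = (0.1700, 0.2000, -0.0600)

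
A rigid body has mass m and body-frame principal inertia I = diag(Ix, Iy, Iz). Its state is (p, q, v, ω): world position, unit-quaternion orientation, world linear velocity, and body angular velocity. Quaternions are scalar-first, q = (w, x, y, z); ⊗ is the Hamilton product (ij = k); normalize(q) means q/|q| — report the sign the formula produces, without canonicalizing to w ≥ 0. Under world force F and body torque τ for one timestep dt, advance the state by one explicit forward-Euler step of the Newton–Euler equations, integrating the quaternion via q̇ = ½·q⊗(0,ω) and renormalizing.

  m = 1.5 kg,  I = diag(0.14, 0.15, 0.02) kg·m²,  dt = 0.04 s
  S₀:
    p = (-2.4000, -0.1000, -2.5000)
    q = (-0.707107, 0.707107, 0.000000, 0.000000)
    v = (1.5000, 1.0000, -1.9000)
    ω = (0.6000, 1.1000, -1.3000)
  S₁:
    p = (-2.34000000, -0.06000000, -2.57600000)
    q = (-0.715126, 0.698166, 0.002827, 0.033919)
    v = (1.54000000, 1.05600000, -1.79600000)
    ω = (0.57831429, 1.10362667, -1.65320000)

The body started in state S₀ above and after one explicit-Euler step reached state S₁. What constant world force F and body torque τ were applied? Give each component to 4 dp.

F = (1.5000, 2.1000, 3.9000)
τ = (0.1100, -0.0800, -0.1700)

velocity change Δv = (0.04000000, 0.05600000, 0.10400000)
F = m·Δv/dt = (1.5000, 2.1000, 3.9000)
Δω = ω₁−ω₀ = (-0.02168571, 0.00362667, -0.35320000)
gyro term ω₀×Iω₀ = (0.1859, -0.0936, 0.0066)
I·α + gyro = (0.1100, -0.0800, -0.1700)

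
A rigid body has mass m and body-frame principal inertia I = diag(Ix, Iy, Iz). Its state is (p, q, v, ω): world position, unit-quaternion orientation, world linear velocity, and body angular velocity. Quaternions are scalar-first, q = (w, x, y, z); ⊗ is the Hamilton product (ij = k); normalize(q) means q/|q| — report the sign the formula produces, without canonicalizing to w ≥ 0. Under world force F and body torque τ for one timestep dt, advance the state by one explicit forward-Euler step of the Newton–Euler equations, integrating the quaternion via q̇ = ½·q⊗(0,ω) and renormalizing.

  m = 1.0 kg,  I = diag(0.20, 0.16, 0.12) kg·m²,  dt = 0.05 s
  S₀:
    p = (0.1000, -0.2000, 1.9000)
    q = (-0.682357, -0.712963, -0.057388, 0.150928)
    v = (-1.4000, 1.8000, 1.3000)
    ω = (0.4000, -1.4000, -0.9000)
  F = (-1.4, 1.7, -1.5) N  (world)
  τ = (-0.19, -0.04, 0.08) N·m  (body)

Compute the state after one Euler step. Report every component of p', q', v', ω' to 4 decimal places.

p' = (0.0300, -0.1100, 1.9650)
q' = (-0.6732, -0.7126, -0.0480, 0.1916)
v' = (-1.4700, 1.8850, 1.2250)
ω' = (0.3651, -1.4035, -0.8760)

gyro term ω×Iω = (-0.0504, -0.0288, 0.0224)
α = I⁻¹(τ − ω×Iω) = (-0.6980, -0.0700, 0.4800)
new body rate ω' = (0.3651, -1.4035, -0.8760)
Hamilton product q⊗(0,ω) = (0.3406772, -0.0099944, 0.3740043, 1.6352247)
q' = normalize(q + ½dt·q⊗(0,ω)) = (-0.6732, -0.7126, -0.0480, 0.1916)
a = (-1.4000, 1.7000, -1.5000)
new position p' = (0.0300, -0.1100, 1.9650)
new velocity v' = (-1.4700, 1.8850, 1.2250)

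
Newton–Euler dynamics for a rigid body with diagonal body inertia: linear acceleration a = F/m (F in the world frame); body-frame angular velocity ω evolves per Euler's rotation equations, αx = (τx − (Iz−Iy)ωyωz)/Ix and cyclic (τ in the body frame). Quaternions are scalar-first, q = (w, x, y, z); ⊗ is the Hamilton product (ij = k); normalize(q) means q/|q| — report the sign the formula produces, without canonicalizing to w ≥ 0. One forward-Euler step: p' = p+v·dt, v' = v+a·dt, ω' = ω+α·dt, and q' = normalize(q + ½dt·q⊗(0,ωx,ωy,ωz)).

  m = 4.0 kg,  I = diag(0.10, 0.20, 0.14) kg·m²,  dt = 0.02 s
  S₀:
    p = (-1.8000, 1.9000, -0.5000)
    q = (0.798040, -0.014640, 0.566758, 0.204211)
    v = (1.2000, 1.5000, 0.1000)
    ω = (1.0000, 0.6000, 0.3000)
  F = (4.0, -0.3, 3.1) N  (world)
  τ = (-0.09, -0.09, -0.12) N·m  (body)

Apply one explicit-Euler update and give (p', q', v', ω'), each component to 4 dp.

precession coupling ω×(Iω) = (-0.0108, -0.0120, 0.0600)
angular accel α = (-0.7920, -0.3900, -1.2857)
ω + α·dt = (0.9842, 0.5922, 0.2743)
q⊗(0,ω) = (-0.3866781, 0.8455408, 0.6874270, -0.3361300)
q + ½dt·q⊗(0,ω), renormalized = (0.7941, -0.0062, 0.5736, 0.2008)
new position p' = (-1.7760, 1.9300, -0.4980)
new velocity v' = (1.2200, 1.4985, 0.1155)

p' = (-1.7760, 1.9300, -0.4980)
q' = (0.7941, -0.0062, 0.5736, 0.2008)
v' = (1.2200, 1.4985, 0.1155)
ω' = (0.9842, 0.5922, 0.2743)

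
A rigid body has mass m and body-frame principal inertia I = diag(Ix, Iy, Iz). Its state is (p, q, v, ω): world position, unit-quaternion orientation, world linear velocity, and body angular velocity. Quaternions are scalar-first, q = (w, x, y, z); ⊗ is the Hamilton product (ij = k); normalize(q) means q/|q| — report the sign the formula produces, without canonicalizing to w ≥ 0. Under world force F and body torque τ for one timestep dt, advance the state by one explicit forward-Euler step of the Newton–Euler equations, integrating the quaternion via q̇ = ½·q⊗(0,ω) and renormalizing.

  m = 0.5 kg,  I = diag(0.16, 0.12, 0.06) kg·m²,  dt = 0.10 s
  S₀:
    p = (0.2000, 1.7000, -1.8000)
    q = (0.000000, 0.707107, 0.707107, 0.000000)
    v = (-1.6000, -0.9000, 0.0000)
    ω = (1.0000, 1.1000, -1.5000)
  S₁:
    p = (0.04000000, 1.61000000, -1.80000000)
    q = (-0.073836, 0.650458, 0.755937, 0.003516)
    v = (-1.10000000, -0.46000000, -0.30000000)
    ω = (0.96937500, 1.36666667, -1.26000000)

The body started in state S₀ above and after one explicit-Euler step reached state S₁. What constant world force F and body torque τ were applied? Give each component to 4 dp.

ω₁ − ω₀ = (-0.03062500, 0.26666667, 0.24000000)
gyro term ω₀×Iω₀ = (0.0990, -0.1500, -0.0440)
τ = I·(Δω/dt) + ω₀×(Iω₀) = (0.0500, 0.1700, 0.1000)
v₁ − v₀ = (0.50000000, 0.44000000, -0.30000000)
m·(v₁−v₀)/dt = (2.5000, 2.2000, -1.5000)

F = (2.5000, 2.2000, -1.5000)
τ = (0.0500, 0.1700, 0.1000)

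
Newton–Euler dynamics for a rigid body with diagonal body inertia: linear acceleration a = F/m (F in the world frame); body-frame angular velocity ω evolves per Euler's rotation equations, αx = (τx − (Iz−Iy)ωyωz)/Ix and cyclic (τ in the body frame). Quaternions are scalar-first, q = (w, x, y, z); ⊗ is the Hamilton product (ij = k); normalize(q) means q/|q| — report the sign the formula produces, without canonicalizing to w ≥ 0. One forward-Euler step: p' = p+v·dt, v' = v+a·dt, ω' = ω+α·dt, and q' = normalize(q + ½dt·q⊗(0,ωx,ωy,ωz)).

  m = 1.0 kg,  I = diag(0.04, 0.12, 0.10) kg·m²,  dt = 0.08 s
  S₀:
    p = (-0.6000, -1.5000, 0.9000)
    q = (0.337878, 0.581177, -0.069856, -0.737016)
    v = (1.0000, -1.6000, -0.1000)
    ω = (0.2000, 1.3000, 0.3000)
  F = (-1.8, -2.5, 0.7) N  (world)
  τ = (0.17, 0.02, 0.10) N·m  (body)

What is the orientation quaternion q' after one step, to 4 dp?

q' = (0.3452, 0.6205, -0.0651, -0.7012)

q⊗(0,ω) = (0.1956822, 1.0047396, 0.1174851, 0.8708647)
updated quaternion q' = (0.3452, 0.6205, -0.0651, -0.7012)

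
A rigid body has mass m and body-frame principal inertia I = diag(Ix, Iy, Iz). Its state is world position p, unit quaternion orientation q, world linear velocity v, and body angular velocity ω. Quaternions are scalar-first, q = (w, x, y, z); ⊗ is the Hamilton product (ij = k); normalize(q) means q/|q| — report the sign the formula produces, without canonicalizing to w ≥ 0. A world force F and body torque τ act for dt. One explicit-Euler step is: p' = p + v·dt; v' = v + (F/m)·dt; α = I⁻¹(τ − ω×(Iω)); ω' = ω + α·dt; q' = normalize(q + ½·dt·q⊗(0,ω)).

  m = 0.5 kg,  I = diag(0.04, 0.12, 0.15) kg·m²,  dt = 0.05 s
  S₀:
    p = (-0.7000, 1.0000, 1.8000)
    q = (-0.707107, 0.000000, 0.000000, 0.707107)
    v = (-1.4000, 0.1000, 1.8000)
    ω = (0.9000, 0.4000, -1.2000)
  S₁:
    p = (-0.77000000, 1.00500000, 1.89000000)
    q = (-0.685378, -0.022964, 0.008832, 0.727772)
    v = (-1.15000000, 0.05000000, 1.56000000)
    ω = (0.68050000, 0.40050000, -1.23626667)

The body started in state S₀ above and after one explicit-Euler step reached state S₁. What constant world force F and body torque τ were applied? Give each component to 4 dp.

F = (2.5000, -0.5000, -2.4000)
τ = (-0.1900, 0.1200, -0.0800)

ω₁ − ω₀ = (-0.21950000, 0.00050000, -0.03626667)
τ = I·(Δω/dt) + ω₀×(Iω₀) = (-0.1900, 0.1200, -0.0800)
Δv = v₁−v₀ = (0.25000000, -0.05000000, -0.24000000)
m·(v₁−v₀)/dt = (2.5000, -0.5000, -2.4000)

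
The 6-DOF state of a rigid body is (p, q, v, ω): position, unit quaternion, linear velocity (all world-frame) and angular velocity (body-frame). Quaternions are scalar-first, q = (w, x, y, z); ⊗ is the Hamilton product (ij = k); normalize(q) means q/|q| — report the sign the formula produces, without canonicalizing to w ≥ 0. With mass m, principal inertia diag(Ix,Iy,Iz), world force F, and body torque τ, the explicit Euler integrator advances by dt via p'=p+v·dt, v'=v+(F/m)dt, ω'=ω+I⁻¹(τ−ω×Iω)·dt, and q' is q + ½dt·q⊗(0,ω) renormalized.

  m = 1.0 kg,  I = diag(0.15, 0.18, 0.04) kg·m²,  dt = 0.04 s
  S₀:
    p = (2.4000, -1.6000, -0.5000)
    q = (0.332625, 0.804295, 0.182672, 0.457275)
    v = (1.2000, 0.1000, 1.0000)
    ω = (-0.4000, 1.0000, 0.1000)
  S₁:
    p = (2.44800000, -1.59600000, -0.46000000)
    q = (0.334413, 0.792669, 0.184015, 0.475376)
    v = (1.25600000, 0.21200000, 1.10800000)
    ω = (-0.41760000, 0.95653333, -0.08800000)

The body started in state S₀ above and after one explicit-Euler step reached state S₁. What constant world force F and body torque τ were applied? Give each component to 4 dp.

Δv = v₁−v₀ = (0.05600000, 0.11200000, 0.10800000)
m·(v₁−v₀)/dt = (1.4000, 2.8000, 2.7000)
rate change Δω = (-0.01760000, -0.04346667, -0.18800000)
precession coupling = (-0.0140, -0.0044, -0.0120)
I·α + gyro = (-0.0800, -0.2000, -0.2000)

F = (1.4000, 2.8000, 2.7000)
τ = (-0.0800, -0.2000, -0.2000)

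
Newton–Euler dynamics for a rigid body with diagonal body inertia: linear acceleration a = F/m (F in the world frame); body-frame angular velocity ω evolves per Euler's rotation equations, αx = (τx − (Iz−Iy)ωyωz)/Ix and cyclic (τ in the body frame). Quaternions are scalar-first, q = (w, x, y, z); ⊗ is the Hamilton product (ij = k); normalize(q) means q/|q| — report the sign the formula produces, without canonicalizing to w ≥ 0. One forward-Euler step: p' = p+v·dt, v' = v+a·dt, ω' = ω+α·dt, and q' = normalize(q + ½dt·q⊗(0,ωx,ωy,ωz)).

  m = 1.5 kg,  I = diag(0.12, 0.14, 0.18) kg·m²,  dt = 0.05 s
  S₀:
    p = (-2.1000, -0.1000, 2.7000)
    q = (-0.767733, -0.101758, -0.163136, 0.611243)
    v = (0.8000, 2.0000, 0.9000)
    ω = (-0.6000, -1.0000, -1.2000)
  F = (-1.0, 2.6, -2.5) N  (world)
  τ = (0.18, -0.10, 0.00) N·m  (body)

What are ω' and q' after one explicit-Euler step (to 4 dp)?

ω×(Iω) gyroscopic = (0.0480, -0.0432, 0.0120)
α = I⁻¹(τ − ω×Iω) = (1.1000, -0.4057, -0.0667)
new body rate ω' = (-0.5450, -1.0203, -1.2033)
Hamilton product q⊗(0,ω) = (0.5093008, 1.2676460, 0.2788776, 0.9251560)
updated quaternion q' = (-0.7543, -0.0700, -0.1560, 0.6338)

ω' = (-0.5450, -1.0203, -1.2033)
q' = (-0.7543, -0.0700, -0.1560, 0.6338)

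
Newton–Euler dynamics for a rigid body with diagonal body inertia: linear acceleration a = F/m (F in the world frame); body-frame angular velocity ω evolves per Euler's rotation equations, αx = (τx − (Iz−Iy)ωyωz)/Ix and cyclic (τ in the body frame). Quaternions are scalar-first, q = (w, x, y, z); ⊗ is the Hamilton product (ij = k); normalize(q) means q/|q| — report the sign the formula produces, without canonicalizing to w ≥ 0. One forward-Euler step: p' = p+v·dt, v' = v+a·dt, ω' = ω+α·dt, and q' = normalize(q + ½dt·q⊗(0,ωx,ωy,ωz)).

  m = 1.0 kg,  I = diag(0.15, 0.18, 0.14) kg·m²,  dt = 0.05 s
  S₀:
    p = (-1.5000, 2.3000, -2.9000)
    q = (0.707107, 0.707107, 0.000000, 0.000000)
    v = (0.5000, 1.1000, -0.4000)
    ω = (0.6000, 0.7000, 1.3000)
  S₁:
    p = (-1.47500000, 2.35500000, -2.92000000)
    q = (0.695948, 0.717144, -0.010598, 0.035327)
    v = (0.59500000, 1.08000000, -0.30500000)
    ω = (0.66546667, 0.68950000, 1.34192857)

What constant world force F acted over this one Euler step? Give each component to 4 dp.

v₁ − v₀ = (0.09500000, -0.02000000, 0.09500000)
F = m·Δv/dt = (1.9000, -0.4000, 1.9000)

F = (1.9000, -0.4000, 1.9000)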